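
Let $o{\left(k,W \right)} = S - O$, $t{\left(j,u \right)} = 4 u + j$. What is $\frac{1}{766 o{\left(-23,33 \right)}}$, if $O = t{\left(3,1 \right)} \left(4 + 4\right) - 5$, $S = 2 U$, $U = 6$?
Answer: $- \frac{1}{29874} \approx -3.3474 \cdot 10^{-5}$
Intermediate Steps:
$t{\left(j,u \right)} = j + 4 u$
$S = 12$ ($S = 2 \cdot 6 = 12$)
$O = 51$ ($O = \left(3 + 4 \cdot 1\right) \left(4 + 4\right) - 5 = \left(3 + 4\right) 8 - 5 = 7 \cdot 8 - 5 = 56 - 5 = 51$)
$o{\left(k,W \right)} = -39$ ($o{\left(k,W \right)} = 12 - 51 = -39$)
$\frac{1}{766 o{\left(-23,33 \right)}} = \frac{1}{766 \left(-39\right)} = \frac{1}{-29874} = - \frac{1}{29874}$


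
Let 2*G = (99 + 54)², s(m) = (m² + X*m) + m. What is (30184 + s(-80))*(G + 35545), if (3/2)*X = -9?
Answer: 1747475508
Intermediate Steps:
X = -6 (X = (⅔)*(-9) = -6)
s(m) = m² - 5*m (s(m) = (m² - 6*m) + m = m² - 5*m)
G = 23409/2 (G = (99 + 54)²/2 = (½)*153² = (½)*23409 = 23409/2 ≈ 11705.)
(30184 + s(-80))*(G + 35545) = (30184 - 80*(-5 - 80))*(23409/2 + 35545) = (30184 - 80*(-85))*(94499/2) = (30184 + 6800)*(94499/2) = 36984*(94499/2) = 1747475508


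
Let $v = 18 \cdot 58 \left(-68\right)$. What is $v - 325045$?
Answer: $-396037$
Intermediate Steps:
$v = -70992$ ($v = 1044 \left(-68\right) = -70992$)
$v - 325045 = -70992 - 325045 = -396037$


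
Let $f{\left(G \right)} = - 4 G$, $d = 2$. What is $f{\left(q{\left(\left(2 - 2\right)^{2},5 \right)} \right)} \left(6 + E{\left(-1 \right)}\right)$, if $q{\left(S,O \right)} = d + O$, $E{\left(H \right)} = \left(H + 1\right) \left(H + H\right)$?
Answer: $-168$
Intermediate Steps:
$E{\left(H \right)} = 2 H \left(1 + H\right)$ ($E{\left(H \right)} = \left(1 + H\right) 2 H = 2 H \left(1 + H\right)$)
$q{\left(S,O \right)} = 2 + O$
$f{\left(q{\left(\left(2 - 2\right)^{2},5 \right)} \right)} \left(6 + E{\left(-1 \right)}\right) = - 4 \left(2 + 5\right) \left(6 + 2 \left(-1\right) \left(1 - 1\right)\right) = \left(-4\right) 7 \left(6 + 2 \left(-1\right) 0\right) = - 28 \left(6 + 0\right) = \left(-28\right) 6 = -168$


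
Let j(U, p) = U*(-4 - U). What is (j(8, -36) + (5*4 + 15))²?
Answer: 3721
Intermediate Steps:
(j(8, -36) + (5*4 + 15))² = (-1*8*(4 + 8) + (5*4 + 15))² = (-1*8*12 + (20 + 15))² = (-96 + 35)² = (-61)² = 3721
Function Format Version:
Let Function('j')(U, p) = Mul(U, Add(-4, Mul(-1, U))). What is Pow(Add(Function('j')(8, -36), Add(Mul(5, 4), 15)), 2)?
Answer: 3721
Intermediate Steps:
Pow(Add(Function('j')(8, -36), Add(Mul(5, 4), 15)), 2) = Pow(Add(Mul(-1, 8, Add(4, 8)), Add(Mul(5, 4), 15)), 2) = Pow(Add(Mul(-1, 8, 12), Add(20, 15)), 2) = Pow(Add(-96, 35), 2) = Pow(-61, 2) = 3721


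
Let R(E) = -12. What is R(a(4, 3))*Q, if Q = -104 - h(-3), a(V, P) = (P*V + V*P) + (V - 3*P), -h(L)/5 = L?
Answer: 1428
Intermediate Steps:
h(L) = -5*L
a(V, P) = V - 3*P + 2*P*V (a(V, P) = (P*V + P*V) + (V - 3*P) = 2*P*V + (V - 3*P) = V - 3*P + 2*P*V)
Q = -119 (Q = -104 - (-5)*(-3) = -104 - 1*15 = -104 - 15 = -119)
R(a(4, 3))*Q = -12*(-119) = 1428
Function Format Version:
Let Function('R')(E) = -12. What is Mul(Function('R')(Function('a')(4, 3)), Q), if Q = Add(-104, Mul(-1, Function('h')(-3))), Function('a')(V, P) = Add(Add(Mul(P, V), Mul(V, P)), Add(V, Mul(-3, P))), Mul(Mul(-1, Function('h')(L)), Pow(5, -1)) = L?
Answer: 1428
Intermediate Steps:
Function('h')(L) = Mul(-5, L)
Function('a')(V, P) = Add(V, Mul(-3, P), Mul(2, P, V)) (Function('a')(V, P) = Add(Add(Mul(P, V), Mul(P, V)), Add(V, Mul(-3, P))) = Add(Mul(2, P, V), Add(V, Mul(-3, P))) = Add(V, Mul(-3, P), Mul(2, P, V)))
Q = -119 (Q = Add(-104, Mul(-1, Mul(-5, -3))) = Add(-104, Mul(-1, 15)) = Add(-104, -15) = -119)
Mul(Function('R')(Function('a')(4, 3)), Q) = Mul(-12, -119) = 1428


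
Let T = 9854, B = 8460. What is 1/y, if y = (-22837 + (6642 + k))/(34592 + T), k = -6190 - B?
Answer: -44446/30845 ≈ -1.4409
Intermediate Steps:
k = -14650 (k = -6190 - 1*8460 = -6190 - 8460 = -14650)
y = -30845/44446 (y = (-22837 + (6642 - 14650))/(34592 + 9854) = (-22837 - 8008)/44446 = -30845*1/44446 = -30845/44446 ≈ -0.69399)
1/y = 1/(-30845/44446) = -44446/30845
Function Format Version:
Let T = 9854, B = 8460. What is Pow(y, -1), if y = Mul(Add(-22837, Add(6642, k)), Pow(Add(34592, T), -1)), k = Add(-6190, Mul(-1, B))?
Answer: Rational(-44446, 30845) ≈ -1.4409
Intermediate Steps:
k = -14650 (k = Add(-6190, Mul(-1, 8460)) = Add(-6190, -8460) = -14650)
y = Rational(-30845, 44446) (y = Mul(Add(-22837, Add(6642, -14650)), Pow(Add(34592, 9854), -1)) = Mul(Add(-22837, -8008), Pow(44446, -1)) = Mul(-30845, Rational(1, 44446)) = Rational(-30845, 44446) ≈ -0.69399)
Pow(y, -1) = Pow(Rational(-30845, 44446), -1) = Rational(-44446, 30845)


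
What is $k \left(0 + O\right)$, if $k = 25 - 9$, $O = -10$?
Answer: $-160$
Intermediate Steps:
$k = 16$ ($k = 25 - 9 = 16$)
$k \left(0 + O\right) = 16 \left(0 - 10\right) = 16 \left(-10\right) = -160$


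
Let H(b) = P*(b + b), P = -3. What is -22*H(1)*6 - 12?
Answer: 780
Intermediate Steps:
H(b) = -6*b (H(b) = -3*(b + b) = -6*b)
-22*H(1)*6 - 12 = -22*(-6*1)*6 - 12 = -(-132)*6 - 12 = -22*(-36) - 12 = 792 - 12 = 780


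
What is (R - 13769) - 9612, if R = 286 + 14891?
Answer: -8204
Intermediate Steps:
R = 15177
(R - 13769) - 9612 = (15177 - 13769) - 9612 = 1408 - 9612 = -8204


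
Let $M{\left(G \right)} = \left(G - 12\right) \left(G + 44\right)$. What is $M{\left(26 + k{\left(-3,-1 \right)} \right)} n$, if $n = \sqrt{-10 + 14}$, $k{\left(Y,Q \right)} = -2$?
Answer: $1632$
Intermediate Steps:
$M{\left(G \right)} = \left(-12 + G\right) \left(44 + G\right)$
$n = 2$ ($n = \sqrt{4} = 2$)
$M{\left(26 + k{\left(-3,-1 \right)} \right)} n = \left(-528 + \left(26 - 2\right)^{2} + 32 \left(26 - 2\right)\right) 2 = \left(-528 + 24^{2} + 32 \cdot 24\right) 2 = \left(-528 + 576 + 768\right) 2 = 816 \cdot 2 = 1632$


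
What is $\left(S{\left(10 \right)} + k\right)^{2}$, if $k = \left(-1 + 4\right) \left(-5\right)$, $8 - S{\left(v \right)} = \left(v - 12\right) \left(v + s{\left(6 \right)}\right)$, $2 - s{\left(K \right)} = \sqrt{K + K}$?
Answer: $337 - 136 \sqrt{3} \approx 101.44$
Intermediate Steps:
$s{\left(K \right)} = 2 - \sqrt{2} \sqrt{K}$ ($s{\left(K \right)} = 2 - \sqrt{K + K} = 2 - \sqrt{2 K} = 2 - \sqrt{2} \sqrt{K}$)
$S{\left(v \right)} = 8 - \left(-12 + v\right) \left(2 + v - 2 \sqrt{3}\right)$ ($S{\left(v \right)} = 8 - \left(v - 12\right) \left(v + \left(2 - \sqrt{2} \sqrt{6}\right)\right) = 8 - \left(-12 + v\right) \left(v + \left(2 - 2 \sqrt{3}\right)\right) = 8 - \left(-12 + v\right) \left(2 + v - 2 \sqrt{3}\right)$)
$k = -15$ ($k = 3 \left(-5\right) = -15$)
$\left(S{\left(10 \right)} + k\right)^{2} = \left(\left(32 - 10^{2} - 24 \sqrt{3} + 10 \cdot 10 + 2 \cdot 10 \sqrt{3}\right) - 15\right)^{2} = \left(\left(32 - 100 - 24 \sqrt{3} + 100 + 20 \sqrt{3}\right) - 15\right)^{2} = \left(\left(32 - 4 \sqrt{3}\right) - 15\right)^{2} = \left(17 - 4 \sqrt{3}\right)^{2}$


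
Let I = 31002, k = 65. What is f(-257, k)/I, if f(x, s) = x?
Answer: -257/31002 ≈ -0.0082898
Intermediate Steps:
f(-257, k)/I = -257/31002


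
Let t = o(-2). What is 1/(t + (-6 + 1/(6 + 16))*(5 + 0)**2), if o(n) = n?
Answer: -22/3319 ≈ -0.0066285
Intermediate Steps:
t = -2
1/(t + (-6 + 1/(6 + 16))*(5 + 0)**2) = 1/(-2 + (-6 + 1/(6 + 16))*(5 + 0)**2) = 1/(-2 + (-6 + 1/22)*5**2) = 1/(-2 + (-6 + 1/22)*25) = 1/(-2 - 131/22*25) = 1/(-2 - 3275/22) = 1/(-3319/22) = -22/3319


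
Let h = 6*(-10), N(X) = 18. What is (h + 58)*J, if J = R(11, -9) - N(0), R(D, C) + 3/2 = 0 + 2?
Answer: 35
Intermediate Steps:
R(D, C) = 1/2 (R(D, C) = -3/2 + (0 + 2) = -3/2 + 2 = 1/2)
h = -60
J = -35/2 (J = 1/2 - 1*18 = 1/2 - 18 = -35/2 ≈ -17.500)
(h + 58)*J = (-60 + 58)*(-35/2) = -2*(-35/2) = 35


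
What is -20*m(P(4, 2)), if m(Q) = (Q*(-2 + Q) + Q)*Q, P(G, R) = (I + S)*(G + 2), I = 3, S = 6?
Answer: -3090960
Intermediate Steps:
P(G, R) = 18 + 9*G (P(G, R) = (3 + 6)*(G + 2) = 9*(2 + G) = 18 + 9*G)
m(Q) = Q*(Q + Q*(-2 + Q)) (m(Q) = (Q + Q*(-2 + Q))*Q = Q*(Q + Q*(-2 + Q)))
-20*m(P(4, 2)) = -20*(18 + 9*4)²*(-1 + (18 + 9*4)) = -20*(18 + 36)²*(-1 + (18 + 36)) = -20*54²*(-1 + 54) = -58320*53 = -20*154548 = -3090960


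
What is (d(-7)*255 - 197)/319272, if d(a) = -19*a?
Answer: 16859/159636 ≈ 0.10561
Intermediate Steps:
(d(-7)*255 - 197)/319272 = (-19*(-7)*255 - 197)/319272 = (133*255 - 197)*(1/319272) = (33915 - 197)*(1/319272) = 33718*(1/319272) = 16859/159636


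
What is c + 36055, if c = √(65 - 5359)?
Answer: 36055 + I*√5294 ≈ 36055.0 + 72.76*I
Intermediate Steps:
c = I*√5294 (c = √(-5294) = I*√5294 ≈ 72.76*I)
c + 36055 = I*√5294 + 36055 = 36055 + I*√5294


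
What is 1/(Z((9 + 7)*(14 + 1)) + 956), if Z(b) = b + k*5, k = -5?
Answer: 1/1171 ≈ 0.00085397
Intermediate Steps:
Z(b) = -25 + b (Z(b) = b - 5*5 = b - 25 = -25 + b)
1/(Z((9 + 7)*(14 + 1)) + 956) = 1/((-25 + (9 + 7)*(14 + 1)) + 956) = 1/((-25 + 16*15) + 956) = 1/((-25 + 240) + 956) = 1/(215 + 956) = 1/1171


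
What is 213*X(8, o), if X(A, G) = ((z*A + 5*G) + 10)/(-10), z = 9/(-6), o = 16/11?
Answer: -6177/55 ≈ -112.31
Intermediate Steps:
o = 16/11 (o = 16*(1/11) = 16/11 ≈ 1.4545)
z = -3/2 (z = 9*(-⅙) = -3/2 ≈ -1.5000)
X(A, G) = -1 - G/2 + 3*A/20 (X(A, G) = ((-3*A/2 + 5*G) + 10)/(-10) = ((5*G - 3*A/2) + 10)*(-⅒) = (10 + 5*G - 3*A/2)*(-⅒) = -1 - G/2 + 3*A/20)
213*X(8, o) = 213*(-1 - ½*16/11 + (3/20)*8) = 213*(-1 - 8/11 + 6/5) = 213*(-29/55) = -6177/55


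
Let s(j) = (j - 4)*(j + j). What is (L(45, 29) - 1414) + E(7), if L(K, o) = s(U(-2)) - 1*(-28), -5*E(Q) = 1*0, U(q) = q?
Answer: -1362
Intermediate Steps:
s(j) = 2*j*(-4 + j) (s(j) = (-4 + j)*(2*j) = 2*j*(-4 + j))
E(Q) = 0 (E(Q) = -0/5 = -1/5*0 = 0)
L(K, o) = 52 (L(K, o) = 2*(-2)*(-4 - 2) - 1*(-28) = 2*(-2)*(-6) + 28 = 24 + 28 = 52)
(L(45, 29) - 1414) + E(7) = (52 - 1414) + 0 = -1362 + 0 = -1362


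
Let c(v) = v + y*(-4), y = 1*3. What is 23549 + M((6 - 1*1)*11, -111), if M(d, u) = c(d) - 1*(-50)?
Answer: 23642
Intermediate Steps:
y = 3
c(v) = -12 + v (c(v) = v + 3*(-4) = v - 12 = -12 + v)
M(d, u) = 38 + d (M(d, u) = (-12 + d) - 1*(-50) = (-12 + d) + 50 = 38 + d)
23549 + M((6 - 1*1)*11, -111) = 23549 + (38 + (6 - 1*1)*11) = 23549 + (38 + (6 - 1)*11) = 23549 + (38 + 5*11) = 23549 + (38 + 55) = 23549 + 93 = 23642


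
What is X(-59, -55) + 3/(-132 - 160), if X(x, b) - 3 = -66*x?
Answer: 1137921/292 ≈ 3897.0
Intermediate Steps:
X(x, b) = 3 - 66*x
X(-59, -55) + 3/(-132 - 160) = (3 - 66*(-59)) + 3/(-132 - 160) = (3 + 3894) + 3/(-292) = 3897 - 1/292*3 = 3897 - 3/292 = 1137921/292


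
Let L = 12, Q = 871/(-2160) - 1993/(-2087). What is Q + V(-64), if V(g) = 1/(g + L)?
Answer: 31205359/58602960 ≈ 0.53249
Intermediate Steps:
Q = 2487103/4507920 (Q = 871*(-1/2160) - 1993*(-1/2087) = -871/2160 + 1993/2087 = 2487103/4507920 ≈ 0.55172)
V(g) = 1/(12 + g) (V(g) = 1/(g + 12) = 1/(12 + g))
Q + V(-64) = 2487103/4507920 + 1/(12 - 64) = 2487103/4507920 + 1/(-52) = 2487103/4507920 - 1/52 = 31205359/58602960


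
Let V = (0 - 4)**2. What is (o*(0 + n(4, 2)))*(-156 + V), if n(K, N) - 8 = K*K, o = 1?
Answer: -3360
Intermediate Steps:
n(K, N) = 8 + K**2 (n(K, N) = 8 + K*K = 8 + K**2)
V = 16 (V = (-4)**2 = 16)
(o*(0 + n(4, 2)))*(-156 + V) = (1*(0 + (8 + 4**2)))*(-156 + 16) = (1*(0 + (8 + 16)))*(-140) = (1*(0 + 24))*(-140) = (1*24)*(-140) = 24*(-140) = -3360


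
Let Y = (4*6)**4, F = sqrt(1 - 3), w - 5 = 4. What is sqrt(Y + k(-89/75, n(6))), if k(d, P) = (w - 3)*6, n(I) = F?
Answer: 6*sqrt(9217) ≈ 576.03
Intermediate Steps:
w = 9 (w = 5 + 4 = 9)
F = I*sqrt(2) (F = sqrt(-2) = I*sqrt(2) ≈ 1.4142*I)
n(I) = I*sqrt(2)
k(d, P) = 36 (k(d, P) = (9 - 3)*6 = 6*6 = 36)
Y = 331776 (Y = 24**4 = 331776)
sqrt(Y + k(-89/75, n(6))) = sqrt(331776 + 36) = sqrt(331812) = 6*sqrt(9217)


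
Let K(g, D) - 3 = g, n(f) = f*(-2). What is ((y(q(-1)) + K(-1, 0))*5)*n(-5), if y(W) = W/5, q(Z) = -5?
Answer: 50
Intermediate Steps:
n(f) = -2*f
K(g, D) = 3 + g
y(W) = W/5 (y(W) = W*(1/5) = W/5)
((y(q(-1)) + K(-1, 0))*5)*n(-5) = (((1/5)*(-5) + (3 - 1))*5)*(-2*(-5)) = ((-1 + 2)*5)*10 = (1*5)*10 = 5*10 = 50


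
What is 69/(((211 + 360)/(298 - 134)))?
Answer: 11316/571 ≈ 19.818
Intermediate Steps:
69/(((211 + 360)/(298 - 134))) = 69/((571/164)) = 69/((571*(1/164))) = 69/(571/164) = 69*(164/571) = 11316/571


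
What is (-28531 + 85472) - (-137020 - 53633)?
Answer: 247594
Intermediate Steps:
(-28531 + 85472) - (-137020 - 53633) = 56941 - 1*(-190653) = 56941 + 190653 = 247594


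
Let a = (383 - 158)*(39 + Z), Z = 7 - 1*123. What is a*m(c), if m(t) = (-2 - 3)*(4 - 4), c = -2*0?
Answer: 0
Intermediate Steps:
Z = -116 (Z = 7 - 123 = -116)
c = 0
m(t) = 0 (m(t) = -5*0 = 0)
a = -17325 (a = (383 - 158)*(39 - 116) = 225*(-77) = -17325)
a*m(c) = -17325*0 = 0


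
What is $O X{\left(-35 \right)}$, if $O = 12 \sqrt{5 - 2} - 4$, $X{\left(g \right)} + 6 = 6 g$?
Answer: $864 - 2592 \sqrt{3} \approx -3625.5$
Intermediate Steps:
$X{\left(g \right)} = -6 + 6 g$
$O = -4 + 12 \sqrt{3}$ ($O = 12 \sqrt{3} - 4 = -4 + 12 \sqrt{3} \approx 16.785$)
$O X{\left(-35 \right)} = \left(-4 + 12 \sqrt{3}\right) \left(-6 + 6 \left(-35\right)\right) = \left(-4 + 12 \sqrt{3}\right) \left(-6 - 210\right) = \left(-4 + 12 \sqrt{3}\right) \left(-216\right) = 864 - 2592 \sqrt{3}$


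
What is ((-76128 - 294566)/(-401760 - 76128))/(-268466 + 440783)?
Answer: 185347/41174113248 ≈ 4.5015e-6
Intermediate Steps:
((-76128 - 294566)/(-401760 - 76128))/(-268466 + 440783) = -370694/(-477888)/172317 = -370694*(-1/477888)*(1/172317) = (185347/238944)*(1/172317) = 185347/41174113248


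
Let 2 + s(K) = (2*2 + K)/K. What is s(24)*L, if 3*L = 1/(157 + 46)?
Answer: -5/3654 ≈ -0.0013684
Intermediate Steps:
L = 1/609 (L = 1/(3*(157 + 46)) = (⅓)/203 = (⅓)*(1/203) = 1/609 ≈ 0.0016420)
s(K) = -2 + (4 + K)/K (s(K) = -2 + (2*2 + K)/K = -2 + (4 + K)/K)
s(24)*L = ((4 - 1*24)/24)*(1/609) = ((4 - 24)/24)*(1/609) = ((1/24)*(-20))*(1/609) = -⅚*1/609 = -5/3654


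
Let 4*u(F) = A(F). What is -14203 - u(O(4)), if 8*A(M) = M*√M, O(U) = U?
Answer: -56813/4 ≈ -14203.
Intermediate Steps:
A(M) = M^(3/2)/8 (A(M) = (M*√M)/8 = M^(3/2)/8)
u(F) = F^(3/2)/32 (u(F) = (F^(3/2)/8)/4 = F^(3/2)/32)
-14203 - u(O(4)) = -14203 - 4^(3/2)/32 = -14203 - 8/32 = -14203 - 1*¼ = -14203 - ¼ = -56813/4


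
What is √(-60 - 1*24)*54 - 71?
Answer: -71 + 108*I*√21 ≈ -71.0 + 494.92*I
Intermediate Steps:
√(-60 - 1*24)*54 - 71 = √(-60 - 24)*54 - 71 = √(-84)*54 - 71 = (2*I*√21)*54 - 71 = 108*I*√21 - 71 = -71 + 108*I*√21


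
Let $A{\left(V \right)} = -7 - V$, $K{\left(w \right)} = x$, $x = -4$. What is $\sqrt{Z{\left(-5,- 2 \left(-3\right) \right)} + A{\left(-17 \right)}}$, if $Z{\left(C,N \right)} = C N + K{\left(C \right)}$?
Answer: $2 i \sqrt{6} \approx 4.899 i$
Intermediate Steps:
$K{\left(w \right)} = -4$
$Z{\left(C,N \right)} = -4 + C N$ ($Z{\left(C,N \right)} = C N - 4 = -4 + C N$)
$\sqrt{Z{\left(-5,- 2 \left(-3\right) \right)} + A{\left(-17 \right)}} = \sqrt{\left(-4 - 5 \left(- 2 \left(-3\right)\right)\right) - -10} = \sqrt{\left(-4 - 5 \left(\left(-1\right) \left(-6\right)\right)\right) + \left(-7 + 17\right)} = \sqrt{\left(-4 - 30\right) + 10} = \sqrt{-34 + 10} = \sqrt{-24} = 2 i \sqrt{6}$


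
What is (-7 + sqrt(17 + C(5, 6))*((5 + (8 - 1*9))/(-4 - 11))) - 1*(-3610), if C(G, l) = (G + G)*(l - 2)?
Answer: 3603 - 4*sqrt(57)/15 ≈ 3601.0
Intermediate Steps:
C(G, l) = 2*G*(-2 + l) (C(G, l) = (2*G)*(-2 + l) = 2*G*(-2 + l))
(-7 + sqrt(17 + C(5, 6))*((5 + (8 - 1*9))/(-4 - 11))) - 1*(-3610) = (-7 + sqrt(17 + 2*5*(-2 + 6))*((5 + (8 - 1*9))/(-4 - 11))) - 1*(-3610) = (-7 + sqrt(17 + 2*5*4)*((5 + (8 - 9))/(-15))) + 3610 = (-7 + sqrt(17 + 40)*((5 - 1)*(-1/15))) + 3610 = (-7 + sqrt(57)*(4*(-1/15))) + 3610 = (-7 + sqrt(57)*(-4/15)) + 3610 = (-7 - 4*sqrt(57)/15) + 3610 = 3603 - 4*sqrt(57)/15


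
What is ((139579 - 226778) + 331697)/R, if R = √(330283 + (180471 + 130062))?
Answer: 122249*√331/7282 ≈ 305.43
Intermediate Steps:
R = 44*√331 (R = √(330283 + 310533) = √640816 = 44*√331 ≈ 800.51)
((139579 - 226778) + 331697)/R = ((139579 - 226778) + 331697)/((44*√331)) = (-87199 + 331697)*(√331/14564) = 244498*(√331/14564) = 122249*√331/7282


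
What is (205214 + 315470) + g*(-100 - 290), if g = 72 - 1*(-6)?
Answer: 490264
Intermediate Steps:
g = 78 (g = 72 + 6 = 78)
(205214 + 315470) + g*(-100 - 290) = (205214 + 315470) + 78*(-100 - 290) = 520684 + 78*(-390) = 520684 - 30420 = 490264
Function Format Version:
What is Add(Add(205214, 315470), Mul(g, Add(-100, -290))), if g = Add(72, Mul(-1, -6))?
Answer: 490264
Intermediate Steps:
g = 78 (g = Add(72, 6) = 78)
Add(Add(205214, 315470), Mul(g, Add(-100, -290))) = Add(Add(205214, 315470), Mul(78, Add(-100, -290))) = Add(520684, Mul(78, -390)) = Add(520684, -30420) = 490264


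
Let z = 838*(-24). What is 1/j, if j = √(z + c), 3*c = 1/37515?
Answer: -3*I*√28305130512695/2263505039 ≈ -0.0070513*I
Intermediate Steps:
z = -20112
c = 1/112545 (c = (⅓)/37515 = (⅓)*(1/37515) = 1/112545 ≈ 8.8853e-6)
j = I*√28305130512695/37515 (j = √(-20112 + 1/112545) = √(-2263505039/112545) = I*√28305130512695/37515 ≈ 141.82*I)
1/j = 1/(I*√28305130512695/37515) = -3*I*√28305130512695/2263505039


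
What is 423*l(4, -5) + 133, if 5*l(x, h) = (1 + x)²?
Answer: 2248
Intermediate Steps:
l(x, h) = (1 + x)²/5
423*l(4, -5) + 133 = 423*((1 + 4)²/5) + 133 = 423*((⅕)*5²) + 133 = 423*((⅕)*25) + 133 = 423*5 + 133 = 2115 + 133 = 2248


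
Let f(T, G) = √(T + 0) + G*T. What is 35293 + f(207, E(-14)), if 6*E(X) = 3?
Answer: 70793/2 + 3*√23 ≈ 35411.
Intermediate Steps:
E(X) = ½ (E(X) = (⅙)*3 = ½)
f(T, G) = √T + G*T
35293 + f(207, E(-14)) = 35293 + (√207 + (½)*207) = 35293 + (3*√23 + 207/2) = 35293 + (207/2 + 3*√23) = 70793/2 + 3*√23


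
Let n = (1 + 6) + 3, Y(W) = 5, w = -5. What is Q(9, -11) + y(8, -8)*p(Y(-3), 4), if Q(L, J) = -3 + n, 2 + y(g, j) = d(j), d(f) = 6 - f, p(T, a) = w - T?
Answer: -113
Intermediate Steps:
p(T, a) = -5 - T
n = 10 (n = 7 + 3 = 10)
y(g, j) = 4 - j (y(g, j) = -2 + (6 - j) = 4 - j)
Q(L, J) = 7 (Q(L, J) = -3 + 10 = 7)
Q(9, -11) + y(8, -8)*p(Y(-3), 4) = 7 + (4 - 1*(-8))*(-5 - 1*5) = 7 + (4 + 8)*(-5 - 5) = 7 + 12*(-10) = 7 - 120 = -113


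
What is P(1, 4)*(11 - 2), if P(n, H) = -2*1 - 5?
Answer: -63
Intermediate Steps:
P(n, H) = -7 (P(n, H) = -2 - 5 = -7)
P(1, 4)*(11 - 2) = -7*(11 - 2) = -7*9 = -63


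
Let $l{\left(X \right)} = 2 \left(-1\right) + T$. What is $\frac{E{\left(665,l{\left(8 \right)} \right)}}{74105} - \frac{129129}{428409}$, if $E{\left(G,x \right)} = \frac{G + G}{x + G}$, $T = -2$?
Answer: $- \frac{9805594295}{32534777601} \approx -0.30139$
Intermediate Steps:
$l{\left(X \right)} = -4$ ($l{\left(X \right)} = 2 \left(-1\right) - 2 = -2 - 2 = -4$)
$E{\left(G,x \right)} = \frac{2 G}{G + x}$
$\frac{E{\left(665,l{\left(8 \right)} \right)}}{74105} - \frac{129129}{428409} = \frac{2 \cdot 665 \frac{1}{665 - 4}}{74105} - \frac{129129}{428409} = 2 \cdot 665 \cdot \frac{1}{661} \cdot \frac{1}{74105} - \frac{1001}{3321} = \frac{1330}{661} \cdot \frac{1}{74105} - \frac{1001}{3321} = \frac{266}{9796681} - \frac{1001}{3321} = - \frac{9805594295}{32534777601}$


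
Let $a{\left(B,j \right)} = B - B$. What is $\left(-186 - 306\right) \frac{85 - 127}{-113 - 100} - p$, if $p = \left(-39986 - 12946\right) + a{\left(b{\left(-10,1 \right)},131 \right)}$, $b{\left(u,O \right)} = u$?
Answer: $\frac{3751284}{71} \approx 52835.0$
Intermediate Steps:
$a{\left(B,j \right)} = 0$
$p = -52932$ ($p = \left(-39986 - 12946\right) + 0 = -52932 + 0 = -52932$)
$\left(-186 - 306\right) \frac{85 - 127}{-113 - 100} - p = \left(-186 - 306\right) \frac{85 - 127}{-113 - 100} - -52932 = - 492 \left(- \frac{42}{-213}\right) + 52932 = - 492 \left(\left(-42\right) \left(- \frac{1}{213}\right)\right) + 52932 = \left(-492\right) \frac{14}{71} + 52932 = - \frac{6888}{71} + 52932 = \frac{3751284}{71}$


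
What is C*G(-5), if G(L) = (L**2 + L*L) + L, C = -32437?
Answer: -1459665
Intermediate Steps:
G(L) = L + 2*L**2 (G(L) = (L**2 + L**2) + L = 2*L**2 + L = L + 2*L**2)
C*G(-5) = -(-162185)*(1 + 2*(-5)) = -(-162185)*(1 - 10) = -(-162185)*(-9) = -32437*45 = -1459665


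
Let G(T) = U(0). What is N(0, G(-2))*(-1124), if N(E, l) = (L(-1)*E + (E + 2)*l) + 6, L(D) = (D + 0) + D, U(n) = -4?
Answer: 2248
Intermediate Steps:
G(T) = -4
L(D) = 2*D (L(D) = D + D = 2*D)
N(E, l) = 6 - 2*E + l*(2 + E) (N(E, l) = ((2*(-1))*E + (E + 2)*l) + 6 = (-2*E + (2 + E)*l) + 6 = (-2*E + l*(2 + E)) + 6 = 6 - 2*E + l*(2 + E))
N(0, G(-2))*(-1124) = (6 - 2*0 + 2*(-4) + 0*(-4))*(-1124) = (6 + 0 - 8 + 0)*(-1124) = -2*(-1124) = 2248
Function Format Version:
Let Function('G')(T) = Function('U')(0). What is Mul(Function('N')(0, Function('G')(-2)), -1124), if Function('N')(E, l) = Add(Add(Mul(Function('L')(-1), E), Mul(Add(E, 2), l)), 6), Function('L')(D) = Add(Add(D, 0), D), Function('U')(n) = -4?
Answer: 2248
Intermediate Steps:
Function('G')(T) = -4
Function('L')(D) = Mul(2, D) (Function('L')(D) = Add(D, D) = Mul(2, D))
Function('N')(E, l) = Add(6, Mul(-2, E), Mul(l, Add(2, E))) (Function('N')(E, l) = Add(Add(Mul(Mul(2, -1), E), Mul(Add(E, 2), l)), 6) = Add(Add(Mul(-2, E), Mul(Add(2, E), l)), 6) = Add(Add(Mul(-2, E), Mul(l, Add(2, E))), 6) = Add(6, Mul(-2, E), Mul(l, Add(2, E))))
Mul(Function('N')(0, Function('G')(-2)), -1124) = Mul(Add(6, Mul(-2, 0), Mul(2, -4), Mul(0, -4)), -1124) = Mul(Add(6, 0, -8, 0), -1124) = Mul(-2, -1124) = 2248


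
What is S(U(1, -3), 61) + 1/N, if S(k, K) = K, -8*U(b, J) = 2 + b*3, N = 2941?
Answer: 179402/2941 ≈ 61.000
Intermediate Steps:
U(b, J) = -1/4 - 3*b/8 (U(b, J) = -(2 + b*3)/8 = -(2 + 3*b)/8 = -1/4 - 3*b/8)
S(U(1, -3), 61) + 1/N = 61 + 1/2941 = 179402/2941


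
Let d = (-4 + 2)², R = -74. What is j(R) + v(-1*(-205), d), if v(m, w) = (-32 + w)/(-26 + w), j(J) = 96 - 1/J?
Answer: 79191/814 ≈ 97.286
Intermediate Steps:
d = 4 (d = (-2)² = 4)
v(m, w) = (-32 + w)/(-26 + w)
j(R) + v(-1*(-205), d) = (96 - 1/(-74)) + (-32 + 4)/(-26 + 4) = (96 - 1*(-1/74)) - 28/(-22) = (96 + 1/74) - 1/22*(-28) = 7105/74 + 14/11 = 79191/814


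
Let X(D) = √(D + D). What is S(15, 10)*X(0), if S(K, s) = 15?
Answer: 0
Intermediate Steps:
X(D) = √2*√D (X(D) = √(2*D) = √2*√D)
S(15, 10)*X(0) = 15*(√2*√0) = 15*(√2*0) = 15*0 = 0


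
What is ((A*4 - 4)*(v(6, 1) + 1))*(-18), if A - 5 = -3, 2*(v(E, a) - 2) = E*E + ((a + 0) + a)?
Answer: -1584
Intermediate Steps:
v(E, a) = 2 + a + E²/2 (v(E, a) = 2 + (E*E + ((a + 0) + a))/2 = 2 + (E² + (a + a))/2 = 2 + (E² + 2*a)/2 = 2 + (a + E²/2) = 2 + a + E²/2)
A = 2 (A = 5 - 3 = 2)
((A*4 - 4)*(v(6, 1) + 1))*(-18) = ((2*4 - 4)*((2 + 1 + (½)*6²) + 1))*(-18) = ((8 - 4)*((2 + 1 + (½)*36) + 1))*(-18) = (4*((2 + 1 + 18) + 1))*(-18) = (4*(21 + 1))*(-18) = (4*22)*(-18) = 88*(-18) = -1584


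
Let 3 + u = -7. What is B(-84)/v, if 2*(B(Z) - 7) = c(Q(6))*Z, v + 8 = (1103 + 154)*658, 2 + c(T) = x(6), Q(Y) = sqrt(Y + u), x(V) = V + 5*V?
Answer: -1421/827098 ≈ -0.0017181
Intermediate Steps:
u = -10 (u = -3 - 7 = -10)
x(V) = 6*V
Q(Y) = sqrt(-10 + Y) (Q(Y) = sqrt(Y - 10) = sqrt(-10 + Y))
c(T) = 34 (c(T) = -2 + 6*6 = -2 + 36 = 34)
v = 827098 (v = -8 + (1103 + 154)*658 = -8 + 1257*658 = -8 + 827106 = 827098)
B(Z) = 7 + 17*Z (B(Z) = 7 + (34*Z)/2 = 7 + 17*Z)
B(-84)/v = (7 + 17*(-84))/827098 = (7 - 1428)*(1/827098) = -1421*1/827098 = -1421/827098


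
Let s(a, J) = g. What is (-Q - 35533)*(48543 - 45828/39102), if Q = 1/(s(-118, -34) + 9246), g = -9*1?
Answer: -1821594947965578/1056097 ≈ -1.7248e+9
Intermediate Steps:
g = -9
s(a, J) = -9
Q = 1/9237 (Q = 1/(-9 + 9246) = 1/9237 ≈ 0.00010826)
(-Q - 35533)*(48543 - 45828/39102) = (-1*1/9237 - 35533)*(48543 - 45828/39102) = (-1/9237 - 35533)*(48543 - 45828*1/39102) = -328218322*(48543 - 402/343)/9237 = -328218322/9237*16649847/343 = -1821594947965578/1056097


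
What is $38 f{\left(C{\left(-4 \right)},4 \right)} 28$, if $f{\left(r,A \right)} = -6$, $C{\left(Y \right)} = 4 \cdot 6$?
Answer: $-6384$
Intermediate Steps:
$C{\left(Y \right)} = 24$
$38 f{\left(C{\left(-4 \right)},4 \right)} 28 = 38 \left(-6\right) 28 = \left(-228\right) 28 = -6384$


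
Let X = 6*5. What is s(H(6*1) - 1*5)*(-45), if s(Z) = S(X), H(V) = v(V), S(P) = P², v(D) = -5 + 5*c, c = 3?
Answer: -40500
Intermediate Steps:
v(D) = 10 (v(D) = -5 + 5*3 = -5 + 15 = 10)
X = 30
H(V) = 10
s(Z) = 900 (s(Z) = 30² = 900)
s(H(6*1) - 1*5)*(-45) = 900*(-45) = -40500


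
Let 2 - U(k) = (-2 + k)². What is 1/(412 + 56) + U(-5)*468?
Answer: -10294127/468 ≈ -21996.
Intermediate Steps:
U(k) = 2 - (-2 + k)²
1/(412 + 56) + U(-5)*468 = 1/(412 + 56) + (2 - (-2 - 5)²)*468 = 1/468 + (2 - 1*(-7)²)*468 = 1/468 + (2 - 1*49)*468 = 1/468 + (2 - 49)*468 = 1/468 - 47*468 = 1/468 - 21996 = -10294127/468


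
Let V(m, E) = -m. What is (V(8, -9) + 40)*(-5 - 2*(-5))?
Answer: 160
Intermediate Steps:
(V(8, -9) + 40)*(-5 - 2*(-5)) = (-1*8 + 40)*(-5 - 2*(-5)) = (-8 + 40)*(-5 + 10) = 32*5 = 160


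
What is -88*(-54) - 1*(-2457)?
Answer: 7209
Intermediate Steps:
-88*(-54) - 1*(-2457) = 4752 + 2457 = 7209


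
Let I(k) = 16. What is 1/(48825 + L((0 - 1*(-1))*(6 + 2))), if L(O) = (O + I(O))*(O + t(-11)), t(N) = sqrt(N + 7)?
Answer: 16339/800889531 - 16*I/800889531 ≈ 2.0401e-5 - 1.9978e-8*I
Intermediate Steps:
t(N) = sqrt(7 + N)
L(O) = (16 + O)*(O + 2*I) (L(O) = (O + 16)*(O + sqrt(7 - 11)) = (16 + O)*(O + sqrt(-4)) = (16 + O)*(O + 2*I))
1/(48825 + L((0 - 1*(-1))*(6 + 2))) = 1/(48825 + (((0 - 1*(-1))*(6 + 2))**2 + 32*I + 2*((0 - 1*(-1))*(6 + 2))*(8 + I))) = 1/(48825 + (((0 + 1)*8)**2 + 32*I + 2*((0 + 1)*8)*(8 + I))) = 1/(48825 + ((1*8)**2 + 32*I + 2*(1*8)*(8 + I))) = 1/(48825 + (8**2 + 32*I + 2*8*(8 + I))) = 1/(48825 + (64 + 32*I + (128 + 16*I))) = 1/(48825 + (192 + 48*I)) = 1/(49017 + 48*I) = (49017 - 48*I)/2402668593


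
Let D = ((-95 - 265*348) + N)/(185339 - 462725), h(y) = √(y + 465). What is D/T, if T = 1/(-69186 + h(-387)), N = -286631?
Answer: -4369626326/46231 + 189473*√78/138693 ≈ -94505.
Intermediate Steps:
h(y) = √(465 + y)
D = 189473/138693 (D = ((-95 - 265*348) - 286631)/(185339 - 462725) = ((-95 - 92220) - 286631)/(-277386) = (-92315 - 286631)*(-1/277386) = -378946*(-1/277386) = 189473/138693 ≈ 1.3661)
T = 1/(-69186 + √78) (T = 1/(-69186 + √(465 - 387)) = 1/(-69186 + √78) ≈ -1.4456e-5)
D/T = 189473/(138693*(-887/61367981 - √78/4786702518))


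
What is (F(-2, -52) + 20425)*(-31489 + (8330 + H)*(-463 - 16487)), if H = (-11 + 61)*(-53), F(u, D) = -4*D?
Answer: -1987112420537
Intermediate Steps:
H = -2650 (H = 50*(-53) = -2650)
(F(-2, -52) + 20425)*(-31489 + (8330 + H)*(-463 - 16487)) = (-4*(-52) + 20425)*(-31489 + (8330 - 2650)*(-463 - 16487)) = (208 + 20425)*(-31489 + 5680*(-16950)) = 20633*(-31489 - 96276000) = 20633*(-96307489) = -1987112420537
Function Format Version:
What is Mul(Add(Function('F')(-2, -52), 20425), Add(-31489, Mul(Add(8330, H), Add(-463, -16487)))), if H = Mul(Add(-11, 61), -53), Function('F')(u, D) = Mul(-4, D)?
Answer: -1987112420537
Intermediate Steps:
H = -2650 (H = Mul(50, -53) = -2650)
Mul(Add(Function('F')(-2, -52), 20425), Add(-31489, Mul(Add(8330, H), Add(-463, -16487)))) = Mul(Add(Mul(-4, -52), 20425), Add(-31489, Mul(Add(8330, -2650), Add(-463, -16487)))) = Mul(Add(208, 20425), Add(-31489, Mul(5680, -16950))) = Mul(20633, Add(-31489, -96276000)) = Mul(20633, -96307489) = -1987112420537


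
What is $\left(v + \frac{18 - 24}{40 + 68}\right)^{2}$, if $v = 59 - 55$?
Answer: $\frac{5041}{324} \approx 15.559$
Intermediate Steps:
$v = 4$
$\left(v + \frac{18 - 24}{40 + 68}\right)^{2} = \left(4 + \frac{18 - 24}{40 + 68}\right)^{2} = \left(4 - \frac{6}{108}\right)^{2} = \left(4 - \frac{1}{18}\right)^{2} = \left(\frac{71}{18}\right)^{2} = \frac{5041}{324}$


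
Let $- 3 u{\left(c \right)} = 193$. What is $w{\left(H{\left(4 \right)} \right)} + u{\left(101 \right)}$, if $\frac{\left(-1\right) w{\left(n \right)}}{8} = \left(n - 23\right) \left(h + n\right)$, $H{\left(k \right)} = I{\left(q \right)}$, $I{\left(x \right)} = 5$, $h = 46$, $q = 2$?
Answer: $\frac{21839}{3} \approx 7279.7$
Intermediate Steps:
$u{\left(c \right)} = - \frac{193}{3}$ ($u{\left(c \right)} = \left(- \frac{1}{3}\right) 193 = - \frac{193}{3}$)
$H{\left(k \right)} = 5$
$w{\left(n \right)} = - 8 \left(-23 + n\right) \left(46 + n\right)$ ($w{\left(n \right)} = - 8 \left(n - 23\right) \left(46 + n\right) = - 8 \left(-23 + n\right) \left(46 + n\right)$)
$w{\left(H{\left(4 \right)} \right)} + u{\left(101 \right)} = \left(8464 - 920 - 8 \cdot 5^{2}\right) - \frac{193}{3} = \left(8464 - 920 - 200\right) - \frac{193}{3} = 7344 - \frac{193}{3} = \frac{21839}{3}$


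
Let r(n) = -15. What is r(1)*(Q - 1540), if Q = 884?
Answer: 9840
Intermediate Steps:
r(1)*(Q - 1540) = -15*(884 - 1540) = -15*(-656) = 9840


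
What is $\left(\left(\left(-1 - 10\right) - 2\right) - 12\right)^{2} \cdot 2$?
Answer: $1250$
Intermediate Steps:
$\left(\left(\left(-1 - 10\right) - 2\right) - 12\right)^{2} \cdot 2 = \left(\left(-11 - 2\right) - 12\right)^{2} \cdot 2 = \left(-13 - 12\right)^{2} \cdot 2 = \left(-25\right)^{2} \cdot 2 = 625 \cdot 2 = 1250$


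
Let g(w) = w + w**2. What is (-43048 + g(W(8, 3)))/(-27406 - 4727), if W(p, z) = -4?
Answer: 43036/32133 ≈ 1.3393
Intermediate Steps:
(-43048 + g(W(8, 3)))/(-27406 - 4727) = (-43048 - 4*(1 - 4))/(-27406 - 4727) = (-43048 - 4*(-3))/(-32133) = (-43048 + 12)*(-1/32133) = -43036*(-1/32133) = 43036/32133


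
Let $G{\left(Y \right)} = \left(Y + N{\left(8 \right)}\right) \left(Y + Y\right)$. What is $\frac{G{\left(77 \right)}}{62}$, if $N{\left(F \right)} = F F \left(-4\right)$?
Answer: $- \frac{13783}{31} \approx -444.61$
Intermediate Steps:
$N{\left(F \right)} = - 4 F^{2}$ ($N{\left(F \right)} = F^{2} \left(-4\right) = - 4 F^{2}$)
$G{\left(Y \right)} = 2 Y \left(-256 + Y\right)$ ($G{\left(Y \right)} = \left(Y - 4 \cdot 8^{2}\right) \left(Y + Y\right) = \left(Y - 256\right) 2 Y = \left(-256 + Y\right) 2 Y = 2 Y \left(-256 + Y\right)$)
$\frac{G{\left(77 \right)}}{62} = \frac{2 \cdot 77 \left(-256 + 77\right)}{62} = \frac{2 \cdot 77 \left(-179\right)}{62} = \frac{1}{62} \left(-27566\right) = - \frac{13783}{31}$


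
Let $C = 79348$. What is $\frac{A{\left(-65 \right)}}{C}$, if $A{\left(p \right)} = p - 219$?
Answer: $- \frac{71}{19837} \approx -0.0035792$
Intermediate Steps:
$A{\left(p \right)} = -219 + p$
$\frac{A{\left(-65 \right)}}{C} = \frac{-219 - 65}{79348} = \left(-284\right) \frac{1}{79348} = - \frac{71}{19837}$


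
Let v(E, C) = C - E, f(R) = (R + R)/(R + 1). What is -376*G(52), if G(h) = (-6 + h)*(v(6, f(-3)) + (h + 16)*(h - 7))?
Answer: -52873872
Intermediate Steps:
f(R) = 2*R/(1 + R) (f(R) = (2*R)/(1 + R) = 2*R/(1 + R))
G(h) = (-6 + h)*(-3 + (-7 + h)*(16 + h)) (G(h) = (-6 + h)*((2*(-3)/(1 - 3) - 1*6) + (h + 16)*(h - 7)) = (-6 + h)*((2*(-3)/(-2) - 6) + (16 + h)*(-7 + h)) = (-6 + h)*((2*(-3)*(-½) - 6) + (-7 + h)*(16 + h)) = (-6 + h)*((3 - 6) + (-7 + h)*(16 + h)) = (-6 + h)*(-3 + (-7 + h)*(16 + h)))
-376*G(52) = -376*(690 + 52³ - 169*52 + 3*52²) = -376*(690 + 140608 - 8788 + 3*2704) = -376*(690 + 140608 - 8788 + 8112) = -376*140622 = -52873872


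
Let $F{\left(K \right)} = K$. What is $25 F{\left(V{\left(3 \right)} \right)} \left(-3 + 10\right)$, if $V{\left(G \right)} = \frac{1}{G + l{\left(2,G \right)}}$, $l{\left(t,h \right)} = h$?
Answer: $\frac{175}{6} \approx 29.167$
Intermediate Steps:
$V{\left(G \right)} = \frac{1}{2 G}$ ($V{\left(G \right)} = \frac{1}{G + G} = \frac{1}{2 G}$)
$25 F{\left(V{\left(3 \right)} \right)} \left(-3 + 10\right) = 25 \frac{1}{2 \cdot 3} \left(-3 + 10\right) = 25 \cdot \frac{1}{2} \cdot \frac{1}{3} \cdot 7 = 25 \cdot \frac{1}{6} \cdot 7 = \frac{25}{6} \cdot 7 = \frac{175}{6}$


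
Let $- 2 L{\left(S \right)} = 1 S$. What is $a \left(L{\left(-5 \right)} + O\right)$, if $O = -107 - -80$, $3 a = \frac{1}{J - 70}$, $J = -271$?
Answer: $\frac{49}{2046} \approx 0.023949$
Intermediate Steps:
$a = - \frac{1}{1023}$ ($a = \frac{1}{3 \left(-271 - 70\right)} = \frac{1}{3 \left(-341\right)} = \frac{1}{3} \left(- \frac{1}{341}\right) = - \frac{1}{1023} \approx -0.00097752$)
$O = -27$ ($O = -107 + 80 = -27$)
$L{\left(S \right)} = - \frac{S}{2}$ ($L{\left(S \right)} = - \frac{1 S}{2} = - \frac{S}{2}$)
$a \left(L{\left(-5 \right)} + O\right) = - \frac{\left(- \frac{1}{2}\right) \left(-5\right) - 27}{1023} = - \frac{\frac{5}{2} - 27}{1023} = \left(- \frac{1}{1023}\right) \left(- \frac{49}{2}\right) = \frac{49}{2046}$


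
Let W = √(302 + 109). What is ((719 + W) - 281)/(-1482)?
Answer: -73/247 - √411/1482 ≈ -0.30923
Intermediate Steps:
W = √411 ≈ 20.273
((719 + W) - 281)/(-1482) = ((719 + √411) - 281)/(-1482) = -(438 + √411)/1482 = -73/247 - √411/1482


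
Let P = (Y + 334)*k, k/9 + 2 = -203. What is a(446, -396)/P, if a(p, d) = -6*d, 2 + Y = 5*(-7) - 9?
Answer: -11/2460 ≈ -0.0044715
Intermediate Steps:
k = -1845 (k = -18 + 9*(-203) = -18 - 1827 = -1845)
Y = -46 (Y = -2 + (5*(-7) - 9) = -2 + (-35 - 9) = -2 - 44 = -46)
P = -531360 (P = (-46 + 334)*(-1845) = 288*(-1845) = -531360)
a(446, -396)/P = -6*(-396)/(-531360) = 2376*(-1/531360) = -11/2460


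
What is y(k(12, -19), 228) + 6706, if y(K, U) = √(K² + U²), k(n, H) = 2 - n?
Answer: 6706 + 2*√13021 ≈ 6934.2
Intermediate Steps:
y(k(12, -19), 228) + 6706 = √((2 - 1*12)² + 228²) + 6706 = √((2 - 12)² + 51984) + 6706 = √((-10)² + 51984) + 6706 = √(100 + 51984) + 6706 = √52084 + 6706 = 2*√13021 + 6706 = 6706 + 2*√13021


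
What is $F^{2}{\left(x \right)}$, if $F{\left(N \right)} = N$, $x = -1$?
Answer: $1$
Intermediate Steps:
$F^{2}{\left(x \right)} = \left(-1\right)^{2} = 1$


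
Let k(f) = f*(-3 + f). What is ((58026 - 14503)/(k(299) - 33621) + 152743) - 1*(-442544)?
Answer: 460157464/773 ≈ 5.9529e+5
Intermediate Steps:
((58026 - 14503)/(k(299) - 33621) + 152743) - 1*(-442544) = ((58026 - 14503)/(299*(-3 + 299) - 33621) + 152743) - 1*(-442544) = (43523/(299*296 - 33621) + 152743) + 442544 = (43523/(88504 - 33621) + 152743) + 442544 = (43523/54883 + 152743) + 442544 = (43523*(1/54883) + 152743) + 442544 = (613/773 + 152743) + 442544 = 118070952/773 + 442544 = 460157464/773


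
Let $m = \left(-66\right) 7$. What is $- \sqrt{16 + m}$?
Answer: $- i \sqrt{446} \approx - 21.119 i$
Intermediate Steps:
$m = -462$
$- \sqrt{16 + m} = - \sqrt{16 - 462} = - \sqrt{-446} = - i \sqrt{446}$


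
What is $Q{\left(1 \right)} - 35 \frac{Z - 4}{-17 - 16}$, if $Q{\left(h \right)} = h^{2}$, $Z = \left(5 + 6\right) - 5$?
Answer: $\frac{103}{33} \approx 3.1212$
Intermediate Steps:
$Z = 6$ ($Z = 11 - 5 = 6$)
$Q{\left(1 \right)} - 35 \frac{Z - 4}{-17 - 16} = 1^{2} - 35 \frac{6 - 4}{-17 - 16} = 1 - 35 \frac{2}{-33} = 1 - 35 \cdot 2 \left(- \frac{1}{33}\right) = 1 - - \frac{70}{33} = 1 + \frac{70}{33} = \frac{103}{33}$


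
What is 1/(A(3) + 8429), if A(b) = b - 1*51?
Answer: 1/8381 ≈ 0.00011932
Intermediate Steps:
A(b) = -51 + b (A(b) = b - 51 = -51 + b)
1/(A(3) + 8429) = 1/((-51 + 3) + 8429) = 1/(-48 + 8429) = 1/8381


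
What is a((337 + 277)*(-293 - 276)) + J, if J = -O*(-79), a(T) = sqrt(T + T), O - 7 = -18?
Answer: -869 + 2*I*sqrt(174683) ≈ -869.0 + 835.9*I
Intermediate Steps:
O = -11 (O = 7 - 18 = -11)
a(T) = sqrt(2)*sqrt(T) (a(T) = sqrt(2*T) = sqrt(2)*sqrt(T))
J = -869 (J = -1*(-11)*(-79) = 11*(-79) = -869)
a((337 + 277)*(-293 - 276)) + J = sqrt(2)*sqrt((337 + 277)*(-293 - 276)) - 869 = sqrt(2)*sqrt(614*(-569)) - 869 = sqrt(2)*sqrt(-349366) - 869 = sqrt(2)*(I*sqrt(349366)) - 869 = 2*I*sqrt(174683) - 869 = -869 + 2*I*sqrt(174683)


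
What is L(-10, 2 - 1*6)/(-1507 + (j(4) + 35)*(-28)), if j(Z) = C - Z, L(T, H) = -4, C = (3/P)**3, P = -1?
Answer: 4/1619 ≈ 0.0024707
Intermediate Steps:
C = -27 (C = (3/(-1))**3 = (3*(-1))**3 = (-3)**3 = -27)
j(Z) = -27 - Z
L(-10, 2 - 1*6)/(-1507 + (j(4) + 35)*(-28)) = -4/(-1507 + ((-27 - 1*4) + 35)*(-28)) = -4/(-1507 + ((-27 - 4) + 35)*(-28)) = -4/(-1507 + (-31 + 35)*(-28)) = -4/(-1507 + 4*(-28)) = -4/(-1507 - 112) = -4/(-1619) = -1/1619*(-4) = 4/1619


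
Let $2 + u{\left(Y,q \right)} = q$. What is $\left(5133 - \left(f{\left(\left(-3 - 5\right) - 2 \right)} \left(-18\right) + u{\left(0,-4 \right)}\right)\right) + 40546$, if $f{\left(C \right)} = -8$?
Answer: $45541$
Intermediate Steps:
$u{\left(Y,q \right)} = -2 + q$
$\left(5133 - \left(f{\left(\left(-3 - 5\right) - 2 \right)} \left(-18\right) + u{\left(0,-4 \right)}\right)\right) + 40546 = \left(5133 - \left(\left(-8\right) \left(-18\right) - 6\right)\right) + 40546 = \left(5133 - \left(144 - 6\right)\right) + 40546 = \left(5133 - 138\right) + 40546 = 4995 + 40546 = 45541$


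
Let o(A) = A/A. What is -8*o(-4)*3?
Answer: -24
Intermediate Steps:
o(A) = 1
-8*o(-4)*3 = -8*1*3 = -8*3 = -24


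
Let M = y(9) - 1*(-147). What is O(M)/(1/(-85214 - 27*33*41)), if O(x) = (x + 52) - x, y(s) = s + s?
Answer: -6330740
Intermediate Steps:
y(s) = 2*s
M = 165 (M = 2*9 - 1*(-147) = 18 + 147 = 165)
O(x) = 52 (O(x) = (52 + x) - x = 52)
O(M)/(1/(-85214 - 27*33*41)) = 52/(1/(-85214 - 27*33*41)) = 52/(1/(-85214 - 891*41)) = 52/(1/(-85214 - 36531)) = 52/(1/(-121745)) = 52/(-1/121745) = 52*(-121745) = -6330740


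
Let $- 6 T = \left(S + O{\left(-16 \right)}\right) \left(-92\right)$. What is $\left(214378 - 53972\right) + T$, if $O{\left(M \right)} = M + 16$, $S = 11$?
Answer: $\frac{481724}{3} \approx 1.6057 \cdot 10^{5}$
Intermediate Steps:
$O{\left(M \right)} = 16 + M$
$T = \frac{506}{3}$ ($T = - \frac{\left(11 + \left(16 - 16\right)\right) \left(-92\right)}{6} = - \frac{\left(11 + 0\right) \left(-92\right)}{6} = - \frac{11 \left(-92\right)}{6} = \left(- \frac{1}{6}\right) \left(-1012\right) = \frac{506}{3} \approx 168.67$)
$\left(214378 - 53972\right) + T = \left(214378 - 53972\right) + \frac{506}{3} = 160406 + \frac{506}{3} = \frac{481724}{3}$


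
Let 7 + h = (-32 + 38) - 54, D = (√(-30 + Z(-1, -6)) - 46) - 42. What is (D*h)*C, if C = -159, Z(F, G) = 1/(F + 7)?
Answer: -769560 + 2915*I*√1074/2 ≈ -7.6956e+5 + 47765.0*I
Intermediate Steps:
Z(F, G) = 1/(7 + F)
D = -88 + I*√1074/6 (D = (√(-30 + 1/(7 - 1)) - 46) - 42 = (√(-30 + 1/6) - 46) - 42 = (√(-30 + ⅙) - 46) - 42 = (√(-179/6) - 46) - 42 = (I*√1074/6 - 46) - 42 = (-46 + I*√1074/6) - 42 = -88 + I*√1074/6 ≈ -88.0 + 5.462*I)
h = -55 (h = -7 + ((-32 + 38) - 54) = -7 + (6 - 54) = -7 - 48 = -55)
(D*h)*C = ((-88 + I*√1074/6)*(-55))*(-159) = (4840 - 55*I*√1074/6)*(-159) = -769560 + 2915*I*√1074/2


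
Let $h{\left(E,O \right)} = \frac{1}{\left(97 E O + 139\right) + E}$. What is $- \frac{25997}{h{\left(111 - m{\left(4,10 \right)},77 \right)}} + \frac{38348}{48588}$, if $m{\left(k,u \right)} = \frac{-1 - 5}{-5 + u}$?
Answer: $- \frac{264714507890020}{12147} \approx -2.1793 \cdot 10^{10}$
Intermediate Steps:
$m{\left(k,u \right)} = - \frac{6}{-5 + u}$
$h{\left(E,O \right)} = \frac{1}{139 + E + 97 E O}$ ($h{\left(E,O \right)} = \frac{1}{\left(97 E O + 139\right) + E} = \frac{1}{\left(139 + 97 E O\right) + E} = \frac{1}{139 + E + 97 E O}$)
$- \frac{25997}{h{\left(111 - m{\left(4,10 \right)},77 \right)}} + \frac{38348}{48588} = - \frac{25997}{\frac{1}{139 + \left(111 - - \frac{6}{-5 + 10}\right) + 97 \left(111 - - \frac{6}{-5 + 10}\right) 77}} + \frac{38348}{48588} = - \frac{25997}{\frac{1}{139 + \left(111 - - \frac{6}{5}\right) + 97 \left(111 - - \frac{6}{5}\right) 77}} + 38348 \cdot \frac{1}{48588} = - \frac{25997}{\frac{1}{139 + \left(111 - \left(-6\right) \frac{1}{5}\right) + 97 \left(111 - \left(-6\right) \frac{1}{5}\right) 77}} + \frac{9587}{12147} = - \frac{25997}{\frac{1}{139 + \left(111 - - \frac{6}{5}\right) + 97 \left(111 - - \frac{6}{5}\right) 77}} + \frac{9587}{12147} = - \frac{25997}{\frac{1}{139 + \left(111 + \frac{6}{5}\right) + 97 \left(111 + \frac{6}{5}\right) 77}} + \frac{9587}{12147} = - \frac{25997}{\frac{1}{139 + \frac{561}{5} + 97 \cdot \frac{561}{5} \cdot 77}} + \frac{9587}{12147} = - \frac{25997}{\frac{1}{139 + \frac{561}{5} + \frac{4190109}{5}}} + \frac{9587}{12147} = - \frac{25997}{\frac{1}{838273}} + \frac{9587}{12147} = - 25997 \frac{1}{\frac{1}{838273}} + \frac{9587}{12147} = \left(-25997\right) 838273 + \frac{9587}{12147} = -21792583181 + \frac{9587}{12147} = - \frac{264714507890020}{12147}$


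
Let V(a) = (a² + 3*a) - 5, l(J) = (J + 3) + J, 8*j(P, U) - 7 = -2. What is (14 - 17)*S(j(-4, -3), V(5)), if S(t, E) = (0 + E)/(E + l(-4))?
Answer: -7/2 ≈ -3.5000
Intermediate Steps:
j(P, U) = 5/8 (j(P, U) = 7/8 + (⅛)*(-2) = 7/8 - ¼ = 5/8)
l(J) = 3 + 2*J (l(J) = (3 + J) + J = 3 + 2*J)
V(a) = -5 + a² + 3*a
S(t, E) = E/(-5 + E) (S(t, E) = (0 + E)/(E + (3 + 2*(-4))) = E/(E + (3 - 8)) = E/(E - 5) = E/(-5 + E))
(14 - 17)*S(j(-4, -3), V(5)) = (14 - 17)*((-5 + 5² + 3*5)/(-5 + (-5 + 5² + 3*5))) = -3*(-5 + 25 + 15)/(-5 + (-5 + 25 + 15)) = -105/(-5 + 35) = -105/30 = -3*7/6 = -7/2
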